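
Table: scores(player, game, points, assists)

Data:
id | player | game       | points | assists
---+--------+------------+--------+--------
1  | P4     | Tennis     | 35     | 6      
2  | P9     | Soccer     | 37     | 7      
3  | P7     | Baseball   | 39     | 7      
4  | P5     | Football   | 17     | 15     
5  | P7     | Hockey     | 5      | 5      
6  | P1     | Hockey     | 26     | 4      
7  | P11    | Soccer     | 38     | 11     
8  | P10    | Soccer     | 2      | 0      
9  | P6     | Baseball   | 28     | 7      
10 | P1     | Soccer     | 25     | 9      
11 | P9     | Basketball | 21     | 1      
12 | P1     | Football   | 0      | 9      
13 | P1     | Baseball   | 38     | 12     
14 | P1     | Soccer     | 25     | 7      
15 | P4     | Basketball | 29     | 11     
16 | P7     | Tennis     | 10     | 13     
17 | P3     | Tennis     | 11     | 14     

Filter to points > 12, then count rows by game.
SELECT game, COUNT(*)
FROM scores
WHERE points > 12
GROUP BY game

Note: WHERE filters rows before grouping.

Result:
  Baseball: 3
  Basketball: 2
  Football: 1
  Hockey: 1
  Soccer: 4
  Tennis: 1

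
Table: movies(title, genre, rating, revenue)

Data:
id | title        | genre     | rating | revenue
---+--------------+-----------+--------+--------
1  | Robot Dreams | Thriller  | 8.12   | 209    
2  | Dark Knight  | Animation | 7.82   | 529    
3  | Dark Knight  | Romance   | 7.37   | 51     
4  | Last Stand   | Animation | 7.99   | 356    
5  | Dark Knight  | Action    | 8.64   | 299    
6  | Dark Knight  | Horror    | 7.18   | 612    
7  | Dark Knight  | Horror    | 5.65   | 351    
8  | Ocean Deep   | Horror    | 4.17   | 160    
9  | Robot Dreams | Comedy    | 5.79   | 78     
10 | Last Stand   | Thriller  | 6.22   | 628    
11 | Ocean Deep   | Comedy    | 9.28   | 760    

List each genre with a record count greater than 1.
SELECT genre, COUNT(*) as cnt
FROM movies
GROUP BY genre
HAVING COUNT(*) > 1

Result:
  Animation: 2
  Comedy: 2
  Horror: 3
  Thriller: 2

Note: HAVING filters groups after aggregation, WHERE filters rows before.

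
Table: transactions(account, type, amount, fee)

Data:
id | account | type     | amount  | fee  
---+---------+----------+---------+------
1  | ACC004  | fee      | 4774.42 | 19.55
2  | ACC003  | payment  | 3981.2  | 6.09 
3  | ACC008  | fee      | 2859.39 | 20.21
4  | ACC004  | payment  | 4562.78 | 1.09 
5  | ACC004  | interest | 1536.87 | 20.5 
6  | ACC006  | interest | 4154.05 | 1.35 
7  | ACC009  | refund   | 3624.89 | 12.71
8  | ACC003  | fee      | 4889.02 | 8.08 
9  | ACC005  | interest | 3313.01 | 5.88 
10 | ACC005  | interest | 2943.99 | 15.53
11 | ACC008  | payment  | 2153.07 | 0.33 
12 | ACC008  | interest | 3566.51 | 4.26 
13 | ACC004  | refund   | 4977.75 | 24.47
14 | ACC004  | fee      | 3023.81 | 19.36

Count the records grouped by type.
SELECT type, COUNT(*) as count
FROM transactions
GROUP BY type

Result:
  fee: 4
  interest: 5
  payment: 3
  refund: 2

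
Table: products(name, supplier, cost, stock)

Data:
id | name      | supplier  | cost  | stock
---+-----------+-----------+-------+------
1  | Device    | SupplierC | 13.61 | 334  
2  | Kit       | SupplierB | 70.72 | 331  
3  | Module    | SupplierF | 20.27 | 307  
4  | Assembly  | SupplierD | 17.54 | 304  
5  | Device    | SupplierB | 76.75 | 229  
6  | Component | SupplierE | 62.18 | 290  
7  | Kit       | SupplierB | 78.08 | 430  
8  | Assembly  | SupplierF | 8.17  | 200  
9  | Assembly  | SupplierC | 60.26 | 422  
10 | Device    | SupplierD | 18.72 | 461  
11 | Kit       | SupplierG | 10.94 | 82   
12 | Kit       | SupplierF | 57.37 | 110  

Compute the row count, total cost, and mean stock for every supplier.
SELECT supplier,
       COUNT(*) as cnt,
       SUM(cost) as total_cost,
       AVG(stock) as avg_stock
FROM products
GROUP BY supplier

Result:
  SupplierB: 3 records, 225.55 total cost, 330.00 avg stock
  SupplierC: 2 records, 73.87 total cost, 378.00 avg stock
  SupplierD: 2 records, 36.26 total cost, 382.50 avg stock
  SupplierE: 1 records, 62.18 total cost, 290.00 avg stock
  SupplierF: 3 records, 85.81 total cost, 205.67 avg stock
  SupplierG: 1 records, 10.94 total cost, 82.00 avg stock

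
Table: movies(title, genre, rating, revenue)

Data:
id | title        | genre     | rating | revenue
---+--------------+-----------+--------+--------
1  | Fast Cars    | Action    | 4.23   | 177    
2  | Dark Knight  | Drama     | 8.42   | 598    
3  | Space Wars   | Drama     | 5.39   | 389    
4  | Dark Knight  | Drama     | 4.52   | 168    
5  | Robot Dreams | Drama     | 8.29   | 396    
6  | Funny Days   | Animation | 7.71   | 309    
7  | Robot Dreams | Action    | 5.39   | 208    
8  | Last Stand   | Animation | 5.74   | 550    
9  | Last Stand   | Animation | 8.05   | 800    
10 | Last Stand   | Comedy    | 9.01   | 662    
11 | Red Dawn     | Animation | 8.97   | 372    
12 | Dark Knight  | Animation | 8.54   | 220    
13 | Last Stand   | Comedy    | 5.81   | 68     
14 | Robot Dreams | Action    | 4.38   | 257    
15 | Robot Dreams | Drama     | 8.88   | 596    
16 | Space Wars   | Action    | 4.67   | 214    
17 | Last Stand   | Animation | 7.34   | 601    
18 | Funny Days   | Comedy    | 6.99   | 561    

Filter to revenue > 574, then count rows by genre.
SELECT genre, COUNT(*)
FROM movies
WHERE revenue > 574
GROUP BY genre

Note: WHERE filters rows before grouping.

Result:
  Animation: 2
  Comedy: 1
  Drama: 2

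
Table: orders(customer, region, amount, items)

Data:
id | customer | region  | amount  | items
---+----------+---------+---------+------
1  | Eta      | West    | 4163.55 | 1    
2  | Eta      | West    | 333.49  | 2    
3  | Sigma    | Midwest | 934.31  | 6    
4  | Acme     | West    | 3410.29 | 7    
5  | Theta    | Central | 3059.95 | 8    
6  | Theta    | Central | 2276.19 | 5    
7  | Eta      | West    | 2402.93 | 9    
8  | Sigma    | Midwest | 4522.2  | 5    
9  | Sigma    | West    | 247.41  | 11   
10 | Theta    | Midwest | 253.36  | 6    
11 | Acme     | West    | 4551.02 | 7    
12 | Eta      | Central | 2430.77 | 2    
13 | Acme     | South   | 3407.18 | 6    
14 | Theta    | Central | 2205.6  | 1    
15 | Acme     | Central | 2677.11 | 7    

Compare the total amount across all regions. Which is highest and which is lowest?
SELECT region, SUM(amount)
FROM orders
GROUP BY region
ORDER BY SUM(amount)

All groups:
  South: 3407.18
  Midwest: 5709.87
  Central: 12649.62
  West: 15108.69

Highest: West (15108.69)
Lowest: South (3407.18)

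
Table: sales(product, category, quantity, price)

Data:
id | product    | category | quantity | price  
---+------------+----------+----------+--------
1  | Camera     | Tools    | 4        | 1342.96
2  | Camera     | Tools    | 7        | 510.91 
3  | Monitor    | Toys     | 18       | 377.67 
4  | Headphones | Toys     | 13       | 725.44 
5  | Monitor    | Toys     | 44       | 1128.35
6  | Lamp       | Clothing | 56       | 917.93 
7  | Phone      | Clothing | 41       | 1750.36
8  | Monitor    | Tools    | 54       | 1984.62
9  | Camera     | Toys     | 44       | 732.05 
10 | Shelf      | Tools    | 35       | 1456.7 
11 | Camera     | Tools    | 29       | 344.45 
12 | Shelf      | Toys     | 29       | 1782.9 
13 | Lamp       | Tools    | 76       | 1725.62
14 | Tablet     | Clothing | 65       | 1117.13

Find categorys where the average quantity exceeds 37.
SELECT category, AVG(quantity)
FROM sales
GROUP BY category
HAVING AVG(quantity) > 37

Result:
  Clothing: avg=54.00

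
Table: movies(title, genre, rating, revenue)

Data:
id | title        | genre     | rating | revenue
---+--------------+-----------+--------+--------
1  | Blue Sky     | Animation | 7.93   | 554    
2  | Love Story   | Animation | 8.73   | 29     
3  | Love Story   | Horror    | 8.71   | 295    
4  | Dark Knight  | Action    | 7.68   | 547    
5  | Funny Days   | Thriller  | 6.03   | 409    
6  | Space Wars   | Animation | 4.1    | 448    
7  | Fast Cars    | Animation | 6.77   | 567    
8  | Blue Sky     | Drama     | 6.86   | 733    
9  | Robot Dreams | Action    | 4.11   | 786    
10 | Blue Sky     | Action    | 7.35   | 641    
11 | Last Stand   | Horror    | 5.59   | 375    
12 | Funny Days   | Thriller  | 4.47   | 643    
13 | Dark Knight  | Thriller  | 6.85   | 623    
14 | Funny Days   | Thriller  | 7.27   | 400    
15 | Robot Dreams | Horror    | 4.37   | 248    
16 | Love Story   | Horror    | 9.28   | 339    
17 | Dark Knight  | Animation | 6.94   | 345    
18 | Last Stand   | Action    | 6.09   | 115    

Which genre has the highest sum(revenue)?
SELECT genre, SUM(revenue) as val
FROM movies
GROUP BY genre
ORDER BY val DESC
LIMIT 1

Result: Action with sum(revenue) = 2089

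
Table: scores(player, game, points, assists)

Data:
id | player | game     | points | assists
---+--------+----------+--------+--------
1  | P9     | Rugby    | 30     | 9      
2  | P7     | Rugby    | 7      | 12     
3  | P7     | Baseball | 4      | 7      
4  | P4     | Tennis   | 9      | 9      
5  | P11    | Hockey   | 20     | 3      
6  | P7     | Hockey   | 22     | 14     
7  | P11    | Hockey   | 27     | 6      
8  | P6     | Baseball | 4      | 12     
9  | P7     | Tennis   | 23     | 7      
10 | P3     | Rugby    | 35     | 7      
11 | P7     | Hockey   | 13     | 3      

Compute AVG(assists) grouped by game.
SELECT game, AVG(assists) as result
FROM scores
GROUP BY game

Result:
  Baseball: 9.50
  Hockey: 6.50
  Rugby: 9.33
  Tennis: 8.00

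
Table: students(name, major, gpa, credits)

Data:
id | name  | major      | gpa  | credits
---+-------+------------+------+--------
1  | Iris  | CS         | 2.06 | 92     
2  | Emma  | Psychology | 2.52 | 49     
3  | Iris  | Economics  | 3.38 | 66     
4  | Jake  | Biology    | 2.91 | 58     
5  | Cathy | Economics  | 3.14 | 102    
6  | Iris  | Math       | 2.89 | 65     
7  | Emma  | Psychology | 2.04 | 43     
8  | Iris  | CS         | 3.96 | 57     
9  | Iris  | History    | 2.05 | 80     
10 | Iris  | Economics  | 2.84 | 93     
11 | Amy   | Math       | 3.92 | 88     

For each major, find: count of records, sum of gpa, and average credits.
SELECT major,
       COUNT(*) as cnt,
       SUM(gpa) as total_gpa,
       AVG(credits) as avg_credits
FROM students
GROUP BY major

Result:
  Biology: 1 records, 2.91 total gpa, 58.00 avg credits
  CS: 2 records, 6.02 total gpa, 74.50 avg credits
  Economics: 3 records, 9.36 total gpa, 87.00 avg credits
  History: 1 records, 2.05 total gpa, 80.00 avg credits
  Math: 2 records, 6.81 total gpa, 76.50 avg credits
  Psychology: 2 records, 4.56 total gpa, 46.00 avg credits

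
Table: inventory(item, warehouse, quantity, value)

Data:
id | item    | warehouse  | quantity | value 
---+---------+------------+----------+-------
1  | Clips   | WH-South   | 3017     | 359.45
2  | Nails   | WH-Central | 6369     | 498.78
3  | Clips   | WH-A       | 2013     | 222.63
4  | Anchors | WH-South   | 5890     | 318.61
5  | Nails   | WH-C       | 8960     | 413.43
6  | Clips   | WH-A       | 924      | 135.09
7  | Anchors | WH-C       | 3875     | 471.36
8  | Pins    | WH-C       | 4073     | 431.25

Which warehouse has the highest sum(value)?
SELECT warehouse, SUM(value) as val
FROM inventory
GROUP BY warehouse
ORDER BY val DESC
LIMIT 1

Result: WH-C with sum(value) = 1316.04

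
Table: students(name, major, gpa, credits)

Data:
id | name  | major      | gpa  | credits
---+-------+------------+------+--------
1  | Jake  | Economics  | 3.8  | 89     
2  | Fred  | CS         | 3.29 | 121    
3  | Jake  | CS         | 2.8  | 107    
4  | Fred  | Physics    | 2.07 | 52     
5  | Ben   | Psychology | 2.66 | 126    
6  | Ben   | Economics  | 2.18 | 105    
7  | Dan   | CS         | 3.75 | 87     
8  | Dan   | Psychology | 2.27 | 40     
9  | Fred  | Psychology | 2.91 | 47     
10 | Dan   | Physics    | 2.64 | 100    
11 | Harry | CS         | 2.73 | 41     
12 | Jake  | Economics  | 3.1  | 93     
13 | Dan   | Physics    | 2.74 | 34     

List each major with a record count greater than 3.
SELECT major, COUNT(*) as cnt
FROM students
GROUP BY major
HAVING COUNT(*) > 3

Result:
  CS: 4

Note: HAVING filters groups after aggregation, WHERE filters rows before.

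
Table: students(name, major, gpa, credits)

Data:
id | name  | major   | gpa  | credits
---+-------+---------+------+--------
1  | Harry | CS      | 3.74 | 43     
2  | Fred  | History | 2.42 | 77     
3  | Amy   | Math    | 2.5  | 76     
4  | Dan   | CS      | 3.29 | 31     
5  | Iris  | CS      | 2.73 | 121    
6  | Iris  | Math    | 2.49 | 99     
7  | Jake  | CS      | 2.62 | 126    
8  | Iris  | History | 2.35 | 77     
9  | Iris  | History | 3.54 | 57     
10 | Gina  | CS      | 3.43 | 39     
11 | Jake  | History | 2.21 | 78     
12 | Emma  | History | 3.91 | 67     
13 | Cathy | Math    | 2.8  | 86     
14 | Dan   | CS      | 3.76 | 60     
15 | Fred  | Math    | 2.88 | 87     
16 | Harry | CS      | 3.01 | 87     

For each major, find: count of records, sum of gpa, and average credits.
SELECT major,
       COUNT(*) as cnt,
       SUM(gpa) as total_gpa,
       AVG(credits) as avg_credits
FROM students
GROUP BY major

Result:
  CS: 7 records, 22.58 total gpa, 72.43 avg credits
  History: 5 records, 14.43 total gpa, 71.20 avg credits
  Math: 4 records, 10.67 total gpa, 87.00 avg credits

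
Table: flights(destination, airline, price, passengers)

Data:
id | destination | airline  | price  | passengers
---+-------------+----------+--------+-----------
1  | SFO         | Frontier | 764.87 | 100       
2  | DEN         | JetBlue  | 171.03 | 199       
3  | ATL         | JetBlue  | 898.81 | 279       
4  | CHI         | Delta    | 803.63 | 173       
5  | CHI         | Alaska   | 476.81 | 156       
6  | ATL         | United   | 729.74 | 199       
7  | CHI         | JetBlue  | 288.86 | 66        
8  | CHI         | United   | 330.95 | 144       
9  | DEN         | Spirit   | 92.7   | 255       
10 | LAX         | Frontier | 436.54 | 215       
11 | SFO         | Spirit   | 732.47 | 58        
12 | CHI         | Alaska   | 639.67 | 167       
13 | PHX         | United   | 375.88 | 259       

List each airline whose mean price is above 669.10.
SELECT airline, AVG(price)
FROM flights
GROUP BY airline
HAVING AVG(price) > 669.10

Result:
  Delta: avg=803.63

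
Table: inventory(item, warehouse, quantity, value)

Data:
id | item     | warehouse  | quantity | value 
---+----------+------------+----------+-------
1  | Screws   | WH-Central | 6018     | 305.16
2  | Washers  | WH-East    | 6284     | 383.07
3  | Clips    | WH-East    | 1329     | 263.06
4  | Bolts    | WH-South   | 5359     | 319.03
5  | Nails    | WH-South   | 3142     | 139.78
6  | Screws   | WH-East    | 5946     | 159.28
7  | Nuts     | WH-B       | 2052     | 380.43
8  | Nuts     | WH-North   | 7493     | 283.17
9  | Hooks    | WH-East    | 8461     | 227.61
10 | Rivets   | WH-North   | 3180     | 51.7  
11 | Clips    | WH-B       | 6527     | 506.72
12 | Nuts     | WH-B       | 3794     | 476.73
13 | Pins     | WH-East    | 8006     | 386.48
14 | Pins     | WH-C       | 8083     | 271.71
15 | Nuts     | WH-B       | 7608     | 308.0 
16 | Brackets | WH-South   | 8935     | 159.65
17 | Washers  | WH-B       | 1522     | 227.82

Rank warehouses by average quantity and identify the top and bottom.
SELECT warehouse, AVG(quantity)
FROM inventory
GROUP BY warehouse
ORDER BY AVG(quantity)

All groups:
  WH-B: 4300.60
  WH-North: 5336.50
  WH-South: 5812.00
  WH-East: 6005.20
  WH-Central: 6018.00
  WH-C: 8083.00

Highest: WH-C (8083.00)
Lowest: WH-B (4300.60)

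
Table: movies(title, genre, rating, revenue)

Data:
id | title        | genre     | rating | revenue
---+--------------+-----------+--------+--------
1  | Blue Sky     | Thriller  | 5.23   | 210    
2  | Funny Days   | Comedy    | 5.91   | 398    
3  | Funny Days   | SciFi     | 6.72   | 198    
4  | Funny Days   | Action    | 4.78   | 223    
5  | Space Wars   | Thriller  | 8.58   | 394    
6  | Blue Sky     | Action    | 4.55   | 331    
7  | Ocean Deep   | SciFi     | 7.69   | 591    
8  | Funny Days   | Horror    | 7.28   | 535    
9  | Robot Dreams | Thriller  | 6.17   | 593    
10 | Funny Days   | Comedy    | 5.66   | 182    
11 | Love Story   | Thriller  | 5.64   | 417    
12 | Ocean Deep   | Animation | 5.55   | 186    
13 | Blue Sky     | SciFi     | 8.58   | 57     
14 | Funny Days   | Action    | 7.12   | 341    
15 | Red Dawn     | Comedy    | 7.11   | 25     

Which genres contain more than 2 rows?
SELECT genre, COUNT(*) as cnt
FROM movies
GROUP BY genre
HAVING COUNT(*) > 2

Result:
  Action: 3
  Comedy: 3
  SciFi: 3
  Thriller: 4

Note: HAVING filters groups after aggregation, WHERE filters rows before.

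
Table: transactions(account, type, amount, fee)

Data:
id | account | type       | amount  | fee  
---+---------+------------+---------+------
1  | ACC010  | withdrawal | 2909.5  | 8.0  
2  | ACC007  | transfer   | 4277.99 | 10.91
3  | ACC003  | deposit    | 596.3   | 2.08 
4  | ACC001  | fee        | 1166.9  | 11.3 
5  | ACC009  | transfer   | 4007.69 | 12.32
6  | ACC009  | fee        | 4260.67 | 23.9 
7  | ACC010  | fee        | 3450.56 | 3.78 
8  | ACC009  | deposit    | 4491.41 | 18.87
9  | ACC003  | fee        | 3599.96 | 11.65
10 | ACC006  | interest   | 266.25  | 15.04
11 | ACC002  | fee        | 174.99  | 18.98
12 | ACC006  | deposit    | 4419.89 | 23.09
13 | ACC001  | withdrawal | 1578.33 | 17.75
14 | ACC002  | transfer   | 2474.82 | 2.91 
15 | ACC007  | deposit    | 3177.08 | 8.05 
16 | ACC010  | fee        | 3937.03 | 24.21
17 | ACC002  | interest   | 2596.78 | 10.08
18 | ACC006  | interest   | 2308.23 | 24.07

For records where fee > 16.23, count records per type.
SELECT type, COUNT(*)
FROM transactions
WHERE fee > 16.23
GROUP BY type

Note: WHERE filters rows before grouping.

Result:
  deposit: 2
  fee: 3
  interest: 1
  withdrawal: 1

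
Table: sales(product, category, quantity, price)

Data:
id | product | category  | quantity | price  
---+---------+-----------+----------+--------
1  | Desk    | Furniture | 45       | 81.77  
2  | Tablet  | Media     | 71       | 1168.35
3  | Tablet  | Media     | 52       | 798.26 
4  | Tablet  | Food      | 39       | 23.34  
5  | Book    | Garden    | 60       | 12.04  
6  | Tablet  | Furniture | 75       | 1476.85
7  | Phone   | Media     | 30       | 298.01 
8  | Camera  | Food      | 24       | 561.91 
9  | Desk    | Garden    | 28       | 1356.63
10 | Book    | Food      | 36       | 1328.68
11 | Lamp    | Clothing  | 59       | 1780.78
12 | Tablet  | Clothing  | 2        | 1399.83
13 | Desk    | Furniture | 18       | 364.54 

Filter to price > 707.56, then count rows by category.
SELECT category, COUNT(*)
FROM sales
WHERE price > 707.56
GROUP BY category

Note: WHERE filters rows before grouping.

Result:
  Clothing: 2
  Food: 1
  Furniture: 1
  Garden: 1
  Media: 2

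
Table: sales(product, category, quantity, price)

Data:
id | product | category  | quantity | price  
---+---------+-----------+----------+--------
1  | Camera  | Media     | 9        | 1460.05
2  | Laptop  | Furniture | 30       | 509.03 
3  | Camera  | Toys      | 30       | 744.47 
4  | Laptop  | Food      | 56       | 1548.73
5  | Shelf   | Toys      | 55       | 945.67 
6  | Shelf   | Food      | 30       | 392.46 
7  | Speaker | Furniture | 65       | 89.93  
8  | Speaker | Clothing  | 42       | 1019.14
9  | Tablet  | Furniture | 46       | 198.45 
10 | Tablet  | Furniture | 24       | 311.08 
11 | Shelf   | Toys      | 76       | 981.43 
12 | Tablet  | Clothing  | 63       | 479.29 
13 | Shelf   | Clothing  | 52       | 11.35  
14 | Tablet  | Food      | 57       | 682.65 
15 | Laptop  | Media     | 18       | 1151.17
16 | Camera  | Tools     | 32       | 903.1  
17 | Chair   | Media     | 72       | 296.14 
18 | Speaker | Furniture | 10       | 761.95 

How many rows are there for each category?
SELECT category, COUNT(*) as count
FROM sales
GROUP BY category

Result:
  Clothing: 3
  Food: 3
  Furniture: 5
  Media: 3
  Tools: 1
  Toys: 3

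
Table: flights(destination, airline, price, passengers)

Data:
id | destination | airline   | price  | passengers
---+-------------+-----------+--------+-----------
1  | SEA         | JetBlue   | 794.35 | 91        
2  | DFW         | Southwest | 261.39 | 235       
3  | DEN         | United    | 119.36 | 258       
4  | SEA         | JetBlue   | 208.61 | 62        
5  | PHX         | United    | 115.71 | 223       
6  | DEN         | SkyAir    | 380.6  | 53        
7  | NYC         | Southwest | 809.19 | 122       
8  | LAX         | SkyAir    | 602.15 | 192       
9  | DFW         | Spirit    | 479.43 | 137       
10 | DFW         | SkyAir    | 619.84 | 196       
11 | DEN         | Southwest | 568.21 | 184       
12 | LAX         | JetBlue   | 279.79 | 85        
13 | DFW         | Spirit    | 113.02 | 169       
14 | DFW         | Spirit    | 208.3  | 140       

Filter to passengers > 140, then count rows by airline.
SELECT airline, COUNT(*)
FROM flights
WHERE passengers > 140
GROUP BY airline

Note: WHERE filters rows before grouping.

Result:
  SkyAir: 2
  Southwest: 2
  Spirit: 1
  United: 2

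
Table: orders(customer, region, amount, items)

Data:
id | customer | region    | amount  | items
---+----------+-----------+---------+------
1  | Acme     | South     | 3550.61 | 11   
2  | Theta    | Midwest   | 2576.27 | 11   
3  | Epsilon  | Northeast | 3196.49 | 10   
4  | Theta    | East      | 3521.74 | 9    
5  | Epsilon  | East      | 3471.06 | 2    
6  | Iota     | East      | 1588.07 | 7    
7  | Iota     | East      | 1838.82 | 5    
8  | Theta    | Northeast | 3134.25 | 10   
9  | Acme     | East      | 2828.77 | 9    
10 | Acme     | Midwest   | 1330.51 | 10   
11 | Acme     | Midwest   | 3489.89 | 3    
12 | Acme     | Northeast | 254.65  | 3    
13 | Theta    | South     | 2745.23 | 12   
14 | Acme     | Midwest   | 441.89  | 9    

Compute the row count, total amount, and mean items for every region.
SELECT region,
       COUNT(*) as cnt,
       SUM(amount) as total_amount,
       AVG(items) as avg_items
FROM orders
GROUP BY region

Result:
  East: 5 records, 13248.46 total amount, 6.40 avg items
  Midwest: 4 records, 7838.56 total amount, 8.25 avg items
  Northeast: 3 records, 6585.39 total amount, 7.67 avg items
  South: 2 records, 6295.84 total amount, 11.50 avg items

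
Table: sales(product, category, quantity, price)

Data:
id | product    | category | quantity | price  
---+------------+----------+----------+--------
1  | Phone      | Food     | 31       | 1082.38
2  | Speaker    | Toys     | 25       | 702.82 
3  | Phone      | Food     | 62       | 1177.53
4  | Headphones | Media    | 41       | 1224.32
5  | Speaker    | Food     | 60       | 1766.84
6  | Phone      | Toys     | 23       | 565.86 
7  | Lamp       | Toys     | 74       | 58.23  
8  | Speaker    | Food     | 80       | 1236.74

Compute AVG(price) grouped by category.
SELECT category, AVG(price) as result
FROM sales
GROUP BY category

Result:
  Food: 1315.87
  Media: 1224.32
  Toys: 442.30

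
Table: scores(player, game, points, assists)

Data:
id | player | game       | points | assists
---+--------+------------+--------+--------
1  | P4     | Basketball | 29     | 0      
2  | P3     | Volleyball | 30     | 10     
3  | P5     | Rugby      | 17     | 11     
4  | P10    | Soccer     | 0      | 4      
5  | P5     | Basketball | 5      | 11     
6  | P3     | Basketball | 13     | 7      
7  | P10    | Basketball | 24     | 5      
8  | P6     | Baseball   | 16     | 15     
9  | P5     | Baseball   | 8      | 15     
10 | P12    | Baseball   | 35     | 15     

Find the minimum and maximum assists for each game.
SELECT game, MIN(assists), MAX(assists)
FROM scores
GROUP BY game

Result:
  Baseball: min=15, max=15
  Basketball: min=0, max=11
  Rugby: min=11, max=11
  Soccer: min=4, max=4
  Volleyball: min=10, max=10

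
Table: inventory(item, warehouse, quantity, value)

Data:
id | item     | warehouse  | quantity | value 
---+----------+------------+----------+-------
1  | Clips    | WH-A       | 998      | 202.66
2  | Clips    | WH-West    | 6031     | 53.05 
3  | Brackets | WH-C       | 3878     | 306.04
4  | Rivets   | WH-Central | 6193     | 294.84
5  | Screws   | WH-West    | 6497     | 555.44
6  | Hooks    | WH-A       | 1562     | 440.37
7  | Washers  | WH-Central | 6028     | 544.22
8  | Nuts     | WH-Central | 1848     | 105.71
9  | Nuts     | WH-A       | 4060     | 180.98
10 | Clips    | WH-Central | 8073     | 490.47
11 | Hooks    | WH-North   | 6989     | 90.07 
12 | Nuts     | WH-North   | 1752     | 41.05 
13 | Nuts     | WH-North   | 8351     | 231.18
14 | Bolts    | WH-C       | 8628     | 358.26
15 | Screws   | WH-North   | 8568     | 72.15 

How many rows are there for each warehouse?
SELECT warehouse, COUNT(*) as count
FROM inventory
GROUP BY warehouse

Result:
  WH-A: 3
  WH-C: 2
  WH-Central: 4
  WH-North: 4
  WH-West: 2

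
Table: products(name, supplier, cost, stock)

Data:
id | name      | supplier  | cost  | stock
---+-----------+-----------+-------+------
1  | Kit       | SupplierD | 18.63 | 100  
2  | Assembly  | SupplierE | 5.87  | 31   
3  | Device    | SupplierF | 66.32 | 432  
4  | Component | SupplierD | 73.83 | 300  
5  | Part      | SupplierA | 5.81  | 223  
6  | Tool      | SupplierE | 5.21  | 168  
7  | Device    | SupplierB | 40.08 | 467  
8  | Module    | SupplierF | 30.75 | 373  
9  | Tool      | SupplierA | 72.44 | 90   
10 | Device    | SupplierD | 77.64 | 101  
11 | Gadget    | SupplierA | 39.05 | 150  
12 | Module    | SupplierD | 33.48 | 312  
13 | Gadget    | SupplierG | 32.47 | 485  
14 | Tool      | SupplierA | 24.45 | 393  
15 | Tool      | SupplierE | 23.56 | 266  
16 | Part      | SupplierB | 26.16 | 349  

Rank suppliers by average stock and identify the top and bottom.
SELECT supplier, AVG(stock)
FROM products
GROUP BY supplier
ORDER BY AVG(stock)

All groups:
  SupplierE: 155.00
  SupplierD: 203.25
  SupplierA: 214.00
  SupplierF: 402.50
  SupplierB: 408.00
  SupplierG: 485.00

Highest: SupplierG (485.00)
Lowest: SupplierE (155.00)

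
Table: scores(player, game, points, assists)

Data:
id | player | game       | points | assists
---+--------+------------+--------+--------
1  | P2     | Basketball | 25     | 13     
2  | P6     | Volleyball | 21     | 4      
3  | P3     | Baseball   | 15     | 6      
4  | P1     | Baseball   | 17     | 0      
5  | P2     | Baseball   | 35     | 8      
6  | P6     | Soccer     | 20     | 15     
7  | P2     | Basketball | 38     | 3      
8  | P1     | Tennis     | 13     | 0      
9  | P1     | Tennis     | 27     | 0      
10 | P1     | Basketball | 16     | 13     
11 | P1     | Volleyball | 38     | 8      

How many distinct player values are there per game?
SELECT game, COUNT(DISTINCT player)
FROM scores
GROUP BY game

Result:
  Baseball: 3 distinct
  Basketball: 2 distinct
  Soccer: 1 distinct
  Tennis: 1 distinct
  Volleyball: 2 distinct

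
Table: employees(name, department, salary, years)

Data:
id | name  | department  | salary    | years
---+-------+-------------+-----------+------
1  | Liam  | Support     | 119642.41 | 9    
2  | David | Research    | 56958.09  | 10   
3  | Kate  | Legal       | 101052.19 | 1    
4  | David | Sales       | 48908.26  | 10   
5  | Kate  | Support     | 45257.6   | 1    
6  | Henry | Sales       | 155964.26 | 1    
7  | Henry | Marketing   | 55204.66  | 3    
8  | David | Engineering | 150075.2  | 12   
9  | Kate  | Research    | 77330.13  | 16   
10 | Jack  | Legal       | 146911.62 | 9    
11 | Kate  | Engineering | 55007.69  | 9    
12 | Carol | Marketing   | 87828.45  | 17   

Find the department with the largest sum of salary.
SELECT department, SUM(salary) as val
FROM employees
GROUP BY department
ORDER BY val DESC
LIMIT 1

Result: Legal with sum(salary) = 247963.81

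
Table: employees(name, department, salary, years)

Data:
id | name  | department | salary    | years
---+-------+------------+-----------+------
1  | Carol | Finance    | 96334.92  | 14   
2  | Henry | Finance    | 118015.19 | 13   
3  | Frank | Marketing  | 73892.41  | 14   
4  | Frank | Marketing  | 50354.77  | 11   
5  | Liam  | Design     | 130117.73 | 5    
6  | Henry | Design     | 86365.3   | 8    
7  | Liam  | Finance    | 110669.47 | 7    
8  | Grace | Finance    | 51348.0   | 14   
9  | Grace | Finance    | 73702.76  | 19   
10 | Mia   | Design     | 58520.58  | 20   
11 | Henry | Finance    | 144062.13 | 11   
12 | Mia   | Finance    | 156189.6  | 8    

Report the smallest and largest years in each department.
SELECT department, MIN(years), MAX(years)
FROM employees
GROUP BY department

Result:
  Design: min=5, max=20
  Finance: min=7, max=19
  Marketing: min=11, max=14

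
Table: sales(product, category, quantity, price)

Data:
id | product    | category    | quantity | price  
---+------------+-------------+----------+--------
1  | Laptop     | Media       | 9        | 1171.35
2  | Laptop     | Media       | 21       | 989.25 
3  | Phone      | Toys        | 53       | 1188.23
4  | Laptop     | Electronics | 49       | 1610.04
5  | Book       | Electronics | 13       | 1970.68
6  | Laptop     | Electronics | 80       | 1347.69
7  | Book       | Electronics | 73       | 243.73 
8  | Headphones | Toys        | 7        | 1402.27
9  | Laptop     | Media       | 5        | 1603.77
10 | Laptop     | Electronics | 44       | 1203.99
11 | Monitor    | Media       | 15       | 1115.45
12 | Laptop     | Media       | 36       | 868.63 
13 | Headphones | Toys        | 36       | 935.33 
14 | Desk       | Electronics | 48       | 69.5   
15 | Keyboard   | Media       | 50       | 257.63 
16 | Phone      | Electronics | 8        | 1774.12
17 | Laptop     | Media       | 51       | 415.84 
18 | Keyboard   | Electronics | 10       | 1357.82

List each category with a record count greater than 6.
SELECT category, COUNT(*) as cnt
FROM sales
GROUP BY category
HAVING COUNT(*) > 6

Result:
  Electronics: 8
  Media: 7

Note: HAVING filters groups after aggregation, WHERE filters rows before.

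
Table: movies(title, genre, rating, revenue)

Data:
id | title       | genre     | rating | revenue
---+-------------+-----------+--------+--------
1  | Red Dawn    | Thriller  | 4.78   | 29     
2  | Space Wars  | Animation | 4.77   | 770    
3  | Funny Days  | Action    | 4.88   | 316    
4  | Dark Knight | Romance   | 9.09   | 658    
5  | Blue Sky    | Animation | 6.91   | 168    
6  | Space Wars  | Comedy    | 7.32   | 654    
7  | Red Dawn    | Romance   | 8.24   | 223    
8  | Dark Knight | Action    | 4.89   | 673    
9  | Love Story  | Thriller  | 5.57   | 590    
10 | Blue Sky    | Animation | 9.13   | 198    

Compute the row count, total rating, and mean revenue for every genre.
SELECT genre,
       COUNT(*) as cnt,
       SUM(rating) as total_rating,
       AVG(revenue) as avg_revenue
FROM movies
GROUP BY genre

Result:
  Action: 2 records, 9.77 total rating, 494.50 avg revenue
  Animation: 3 records, 20.81 total rating, 378.67 avg revenue
  Comedy: 1 records, 7.32 total rating, 654.00 avg revenue
  Romance: 2 records, 17.33 total rating, 440.50 avg revenue
  Thriller: 2 records, 10.35 total rating, 309.50 avg revenue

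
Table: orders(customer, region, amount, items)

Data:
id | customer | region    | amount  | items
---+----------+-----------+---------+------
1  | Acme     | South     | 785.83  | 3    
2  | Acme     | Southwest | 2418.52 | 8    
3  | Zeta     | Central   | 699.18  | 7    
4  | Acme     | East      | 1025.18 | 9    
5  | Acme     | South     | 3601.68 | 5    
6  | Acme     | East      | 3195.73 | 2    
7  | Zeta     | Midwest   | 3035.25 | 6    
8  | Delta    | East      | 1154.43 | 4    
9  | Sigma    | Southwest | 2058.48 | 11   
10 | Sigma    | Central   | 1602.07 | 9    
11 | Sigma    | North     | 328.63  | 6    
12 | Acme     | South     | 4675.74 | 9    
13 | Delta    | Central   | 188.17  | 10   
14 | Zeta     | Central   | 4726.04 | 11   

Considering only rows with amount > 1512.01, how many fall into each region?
SELECT region, COUNT(*)
FROM orders
WHERE amount > 1512.01
GROUP BY region

Note: WHERE filters rows before grouping.

Result:
  Central: 2
  East: 1
  Midwest: 1
  South: 2
  Southwest: 2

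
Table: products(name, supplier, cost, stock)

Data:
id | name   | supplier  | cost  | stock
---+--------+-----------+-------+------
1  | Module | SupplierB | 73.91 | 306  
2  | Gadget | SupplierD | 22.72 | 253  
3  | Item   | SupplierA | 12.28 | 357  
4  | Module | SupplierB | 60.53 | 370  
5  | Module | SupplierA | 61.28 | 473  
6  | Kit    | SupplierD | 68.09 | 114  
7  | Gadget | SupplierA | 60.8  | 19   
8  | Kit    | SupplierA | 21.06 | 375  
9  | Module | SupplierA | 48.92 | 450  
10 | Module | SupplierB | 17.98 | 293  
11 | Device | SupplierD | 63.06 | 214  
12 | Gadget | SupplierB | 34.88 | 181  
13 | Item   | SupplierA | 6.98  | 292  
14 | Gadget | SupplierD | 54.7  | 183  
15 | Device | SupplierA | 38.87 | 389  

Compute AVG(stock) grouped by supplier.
SELECT supplier, AVG(stock) as result
FROM products
GROUP BY supplier

Result:
  SupplierA: 336.43
  SupplierB: 287.50
  SupplierD: 191.00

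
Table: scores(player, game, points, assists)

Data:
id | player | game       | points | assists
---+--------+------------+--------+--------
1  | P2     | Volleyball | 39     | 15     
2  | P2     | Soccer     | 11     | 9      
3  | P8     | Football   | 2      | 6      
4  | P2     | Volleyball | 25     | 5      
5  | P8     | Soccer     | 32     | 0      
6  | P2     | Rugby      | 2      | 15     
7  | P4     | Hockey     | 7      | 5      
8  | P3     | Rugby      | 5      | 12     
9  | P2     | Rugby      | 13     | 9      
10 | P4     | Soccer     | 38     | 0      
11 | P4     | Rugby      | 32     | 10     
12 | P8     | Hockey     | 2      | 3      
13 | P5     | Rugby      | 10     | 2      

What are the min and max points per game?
SELECT game, MIN(points), MAX(points)
FROM scores
GROUP BY game

Result:
  Football: min=2, max=2
  Hockey: min=2, max=7
  Rugby: min=2, max=32
  Soccer: min=11, max=38
  Volleyball: min=25, max=39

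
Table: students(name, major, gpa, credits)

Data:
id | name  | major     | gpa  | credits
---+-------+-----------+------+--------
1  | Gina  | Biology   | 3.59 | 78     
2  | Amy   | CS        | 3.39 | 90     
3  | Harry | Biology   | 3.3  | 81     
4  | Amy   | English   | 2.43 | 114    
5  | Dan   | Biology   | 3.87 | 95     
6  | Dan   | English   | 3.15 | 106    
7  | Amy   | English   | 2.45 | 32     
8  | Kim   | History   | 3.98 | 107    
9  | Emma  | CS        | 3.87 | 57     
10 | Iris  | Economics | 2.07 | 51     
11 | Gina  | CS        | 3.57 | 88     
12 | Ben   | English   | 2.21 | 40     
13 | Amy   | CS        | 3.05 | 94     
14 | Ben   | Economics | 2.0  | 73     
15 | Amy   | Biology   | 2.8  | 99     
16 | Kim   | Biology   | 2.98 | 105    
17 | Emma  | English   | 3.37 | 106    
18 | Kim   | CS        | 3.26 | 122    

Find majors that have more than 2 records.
SELECT major, COUNT(*) as cnt
FROM students
GROUP BY major
HAVING COUNT(*) > 2

Result:
  Biology: 5
  CS: 5
  English: 5

Note: HAVING filters groups after aggregation, WHERE filters rows before.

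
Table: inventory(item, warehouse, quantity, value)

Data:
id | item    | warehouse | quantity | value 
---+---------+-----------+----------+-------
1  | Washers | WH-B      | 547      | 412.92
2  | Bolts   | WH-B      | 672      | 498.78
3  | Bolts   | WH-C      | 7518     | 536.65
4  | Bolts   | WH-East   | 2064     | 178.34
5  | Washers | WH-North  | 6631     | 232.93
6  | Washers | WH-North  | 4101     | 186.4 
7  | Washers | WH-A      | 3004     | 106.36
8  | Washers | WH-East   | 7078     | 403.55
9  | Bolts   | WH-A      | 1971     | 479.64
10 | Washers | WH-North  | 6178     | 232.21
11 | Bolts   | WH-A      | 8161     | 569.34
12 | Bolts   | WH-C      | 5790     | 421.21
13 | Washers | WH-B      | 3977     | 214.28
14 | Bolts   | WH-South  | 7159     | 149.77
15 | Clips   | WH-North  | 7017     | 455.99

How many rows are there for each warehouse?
SELECT warehouse, COUNT(*) as count
FROM inventory
GROUP BY warehouse

Result:
  WH-A: 3
  WH-B: 3
  WH-C: 2
  WH-East: 2
  WH-North: 4
  WH-South: 1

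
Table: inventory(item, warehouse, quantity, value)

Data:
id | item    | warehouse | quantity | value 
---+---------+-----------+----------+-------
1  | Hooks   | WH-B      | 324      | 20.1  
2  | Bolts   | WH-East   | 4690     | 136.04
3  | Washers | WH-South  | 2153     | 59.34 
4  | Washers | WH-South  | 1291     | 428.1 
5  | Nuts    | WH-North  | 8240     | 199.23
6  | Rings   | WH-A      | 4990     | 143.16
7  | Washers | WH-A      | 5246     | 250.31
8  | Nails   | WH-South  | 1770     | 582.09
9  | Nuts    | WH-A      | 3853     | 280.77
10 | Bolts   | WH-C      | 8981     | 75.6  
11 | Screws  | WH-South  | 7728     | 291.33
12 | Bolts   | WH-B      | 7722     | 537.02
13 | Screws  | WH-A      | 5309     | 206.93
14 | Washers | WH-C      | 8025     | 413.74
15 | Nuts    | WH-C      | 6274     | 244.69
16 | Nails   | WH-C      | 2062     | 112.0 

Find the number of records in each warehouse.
SELECT warehouse, COUNT(*) as count
FROM inventory
GROUP BY warehouse

Result:
  WH-A: 4
  WH-B: 2
  WH-C: 4
  WH-East: 1
  WH-North: 1
  WH-South: 4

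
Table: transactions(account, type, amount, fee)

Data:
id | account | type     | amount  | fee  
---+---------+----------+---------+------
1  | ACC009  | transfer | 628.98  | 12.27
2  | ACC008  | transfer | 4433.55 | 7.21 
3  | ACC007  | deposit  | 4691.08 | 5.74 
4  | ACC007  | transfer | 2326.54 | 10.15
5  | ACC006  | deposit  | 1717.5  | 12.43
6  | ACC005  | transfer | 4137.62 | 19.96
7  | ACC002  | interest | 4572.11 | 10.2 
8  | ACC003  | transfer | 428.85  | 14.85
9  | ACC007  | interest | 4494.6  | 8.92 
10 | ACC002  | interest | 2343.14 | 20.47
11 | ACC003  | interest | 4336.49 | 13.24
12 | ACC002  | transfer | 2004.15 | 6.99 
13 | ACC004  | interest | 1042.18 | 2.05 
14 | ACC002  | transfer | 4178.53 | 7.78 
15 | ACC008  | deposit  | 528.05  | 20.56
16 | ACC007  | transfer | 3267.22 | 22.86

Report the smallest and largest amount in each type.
SELECT type, MIN(amount), MAX(amount)
FROM transactions
GROUP BY type

Result:
  deposit: min=528.05, max=4691.08
  interest: min=1042.18, max=4572.11
  transfer: min=428.85, max=4433.55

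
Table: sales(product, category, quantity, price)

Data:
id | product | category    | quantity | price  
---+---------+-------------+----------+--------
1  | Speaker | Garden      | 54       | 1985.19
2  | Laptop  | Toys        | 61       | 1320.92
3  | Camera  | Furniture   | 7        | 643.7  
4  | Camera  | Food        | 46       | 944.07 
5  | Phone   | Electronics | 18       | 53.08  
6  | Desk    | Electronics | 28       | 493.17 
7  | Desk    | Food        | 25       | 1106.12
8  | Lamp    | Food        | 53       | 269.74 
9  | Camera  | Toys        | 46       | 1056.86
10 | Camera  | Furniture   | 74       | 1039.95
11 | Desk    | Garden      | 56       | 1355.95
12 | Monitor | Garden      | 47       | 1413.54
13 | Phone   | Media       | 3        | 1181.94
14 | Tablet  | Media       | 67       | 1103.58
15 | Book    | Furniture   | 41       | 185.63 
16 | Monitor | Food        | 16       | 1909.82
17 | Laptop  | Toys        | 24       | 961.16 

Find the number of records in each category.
SELECT category, COUNT(*) as count
FROM sales
GROUP BY category

Result:
  Electronics: 2
  Food: 4
  Furniture: 3
  Garden: 3
  Media: 2
  Toys: 3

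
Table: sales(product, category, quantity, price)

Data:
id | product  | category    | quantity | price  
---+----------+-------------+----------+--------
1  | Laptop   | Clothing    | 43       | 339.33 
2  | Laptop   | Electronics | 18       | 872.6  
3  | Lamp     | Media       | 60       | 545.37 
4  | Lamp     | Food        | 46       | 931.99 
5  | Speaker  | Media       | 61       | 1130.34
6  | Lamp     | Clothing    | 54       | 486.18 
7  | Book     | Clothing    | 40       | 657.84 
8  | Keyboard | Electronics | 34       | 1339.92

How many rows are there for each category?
SELECT category, COUNT(*) as count
FROM sales
GROUP BY category

Result:
  Clothing: 3
  Electronics: 2
  Food: 1
  Media: 2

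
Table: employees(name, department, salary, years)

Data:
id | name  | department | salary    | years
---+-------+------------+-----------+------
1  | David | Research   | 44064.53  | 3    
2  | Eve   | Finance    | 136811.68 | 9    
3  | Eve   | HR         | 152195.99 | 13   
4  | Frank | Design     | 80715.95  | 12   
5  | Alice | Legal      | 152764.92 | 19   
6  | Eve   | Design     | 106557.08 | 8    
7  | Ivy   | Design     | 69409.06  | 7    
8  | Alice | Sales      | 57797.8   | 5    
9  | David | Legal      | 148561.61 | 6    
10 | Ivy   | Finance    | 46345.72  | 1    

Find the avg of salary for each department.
SELECT department, AVG(salary) as result
FROM employees
GROUP BY department

Result:
  Design: 85560.70
  Finance: 91578.70
  HR: 152195.99
  Legal: 150663.27
  Research: 44064.53
  Sales: 57797.80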